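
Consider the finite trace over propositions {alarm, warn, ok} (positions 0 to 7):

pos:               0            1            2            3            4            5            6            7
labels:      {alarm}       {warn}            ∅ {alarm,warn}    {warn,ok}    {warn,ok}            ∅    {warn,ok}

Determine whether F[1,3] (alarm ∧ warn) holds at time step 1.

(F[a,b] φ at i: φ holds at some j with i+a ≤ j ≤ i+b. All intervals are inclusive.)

Yes

Check (alarm ∧ warn) at each j in [2,4]:
  j=2: false
  j=3: true
  j=4: false
Found at j=3 → formula holds.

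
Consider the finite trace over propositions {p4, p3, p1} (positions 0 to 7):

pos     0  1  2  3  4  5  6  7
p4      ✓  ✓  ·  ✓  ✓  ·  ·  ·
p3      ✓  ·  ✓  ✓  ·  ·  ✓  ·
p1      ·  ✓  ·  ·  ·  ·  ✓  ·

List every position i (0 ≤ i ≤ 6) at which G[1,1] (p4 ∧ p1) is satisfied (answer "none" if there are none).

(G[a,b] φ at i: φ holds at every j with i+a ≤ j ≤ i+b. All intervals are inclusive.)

0

Evaluate at each i in [0,6]:
  i=0: ✓ (all of [1,1])
  i=1: ✗ (fails at j=2)
  i=2: ✗ (fails at j=3)
  i=3: ✗ (fails at j=4)
  i=4: ✗ (fails at j=5)
  i=5: ✗ (fails at j=6)
  i=6: ✗ (fails at j=7)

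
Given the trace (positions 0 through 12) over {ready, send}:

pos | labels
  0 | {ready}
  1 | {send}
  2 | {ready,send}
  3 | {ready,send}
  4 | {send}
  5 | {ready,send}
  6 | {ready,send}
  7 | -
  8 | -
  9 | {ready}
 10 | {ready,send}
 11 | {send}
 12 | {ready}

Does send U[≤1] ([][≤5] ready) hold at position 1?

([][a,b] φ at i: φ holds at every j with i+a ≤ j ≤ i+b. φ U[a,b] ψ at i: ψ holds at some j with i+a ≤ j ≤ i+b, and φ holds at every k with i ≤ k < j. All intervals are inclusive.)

Need some j in [1,2] with [][≤5] ready, and send at every k in [1,j-1].
  j=1: [][≤5] ready — fails at 1.
  j=2: [][≤5] ready — fails at 4.
No j in the window works → until fails.

Does not hold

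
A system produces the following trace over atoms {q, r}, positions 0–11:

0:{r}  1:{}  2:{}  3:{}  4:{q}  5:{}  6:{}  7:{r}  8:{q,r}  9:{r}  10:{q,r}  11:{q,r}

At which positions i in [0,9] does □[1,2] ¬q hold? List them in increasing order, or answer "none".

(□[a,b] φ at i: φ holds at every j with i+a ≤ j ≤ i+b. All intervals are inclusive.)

0, 1, 4, 5

Evaluate at each i in [0,9]:
  i=0: ✓ (all of [1,2])
  i=1: ✓ (all of [2,3])
  i=2: ✗ (fails at j=4)
  i=3: ✗ (fails at j=4)
  i=4: ✓ (all of [5,6])
  i=5: ✓ (all of [6,7])
  i=6: ✗ (fails at j=8)
  i=7: ✗ (fails at j=8)
  i=8: ✗ (fails at j=10)
  i=9: ✗ (fails at j=10)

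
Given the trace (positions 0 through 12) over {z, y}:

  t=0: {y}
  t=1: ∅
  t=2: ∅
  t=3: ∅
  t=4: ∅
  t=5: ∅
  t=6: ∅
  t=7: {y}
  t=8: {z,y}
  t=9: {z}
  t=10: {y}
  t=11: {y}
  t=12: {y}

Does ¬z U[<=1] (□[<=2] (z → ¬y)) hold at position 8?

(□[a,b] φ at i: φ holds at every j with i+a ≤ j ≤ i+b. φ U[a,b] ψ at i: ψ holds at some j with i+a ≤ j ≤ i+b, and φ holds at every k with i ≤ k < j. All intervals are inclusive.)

False

Need some j in [8,9] with □[<=2] (z → ¬y), and ¬z at every k in [8,j-1].
  j=8: □[<=2] (z → ¬y) — fails at 8.
  j=9: □[<=2] (z → ¬y) holds, but ¬z fails at k=8 → not this j.
No j in the window works → until fails.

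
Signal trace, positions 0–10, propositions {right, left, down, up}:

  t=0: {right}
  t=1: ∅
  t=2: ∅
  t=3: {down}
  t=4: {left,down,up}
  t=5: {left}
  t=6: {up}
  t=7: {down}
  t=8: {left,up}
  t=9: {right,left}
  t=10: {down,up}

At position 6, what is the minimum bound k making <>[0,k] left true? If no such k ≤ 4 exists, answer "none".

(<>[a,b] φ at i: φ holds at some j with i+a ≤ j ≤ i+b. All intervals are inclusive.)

Scan j = 6,7,… for left:
  j=6: fails
  j=7: fails
  j=8: holds
First hit at j=8, so smallest k = 8-6 = 2.

2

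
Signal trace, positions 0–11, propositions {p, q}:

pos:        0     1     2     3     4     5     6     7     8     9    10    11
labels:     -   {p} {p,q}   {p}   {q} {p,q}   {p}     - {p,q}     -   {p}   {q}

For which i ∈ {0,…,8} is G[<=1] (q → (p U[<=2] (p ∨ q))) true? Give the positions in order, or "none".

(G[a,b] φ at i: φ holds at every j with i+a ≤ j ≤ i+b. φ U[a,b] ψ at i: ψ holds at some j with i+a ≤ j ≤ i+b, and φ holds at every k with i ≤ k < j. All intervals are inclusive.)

0, 1, 2, 3, 4, 5, 6, 7, 8

Evaluate at each i in [0,8]:
  i=0: ✓ (all of [0,1])
  i=1: ✓ (all of [1,2])
  i=2: ✓ (all of [2,3])
  i=3: ✓ (all of [3,4])
  i=4: ✓ (all of [4,5])
  i=5: ✓ (all of [5,6])
  i=6: ✓ (all of [6,7])
  i=7: ✓ (all of [7,8])
  i=8: ✓ (all of [8,9])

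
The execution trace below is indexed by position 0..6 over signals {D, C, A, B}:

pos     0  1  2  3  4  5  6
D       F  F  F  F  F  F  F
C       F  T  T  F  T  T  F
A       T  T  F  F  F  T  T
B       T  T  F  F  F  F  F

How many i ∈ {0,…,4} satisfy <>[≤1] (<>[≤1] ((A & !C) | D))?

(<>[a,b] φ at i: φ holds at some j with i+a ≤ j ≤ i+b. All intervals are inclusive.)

Evaluate at each i in [0,4]:
  i=0: ✓ (witness j=0)
  i=1: ✗ (none in [1,2])
  i=2: ✗ (none in [2,3])
  i=3: ✗ (none in [3,4])
  i=4: ✓ (witness j=5)
Positions where it holds: {0, 4} → 2.

2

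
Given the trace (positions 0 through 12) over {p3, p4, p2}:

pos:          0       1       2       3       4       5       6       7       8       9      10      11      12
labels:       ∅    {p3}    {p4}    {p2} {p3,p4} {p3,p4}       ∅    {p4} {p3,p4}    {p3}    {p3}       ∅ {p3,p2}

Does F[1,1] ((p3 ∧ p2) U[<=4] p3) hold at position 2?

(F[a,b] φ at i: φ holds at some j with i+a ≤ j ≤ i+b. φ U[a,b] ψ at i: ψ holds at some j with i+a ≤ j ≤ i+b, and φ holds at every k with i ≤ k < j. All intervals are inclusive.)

Does not hold

Check ((p3 ∧ p2) U[<=4] p3) at each j in [3,3]:
  j=3: fails
No position in the window satisfies it → formula fails.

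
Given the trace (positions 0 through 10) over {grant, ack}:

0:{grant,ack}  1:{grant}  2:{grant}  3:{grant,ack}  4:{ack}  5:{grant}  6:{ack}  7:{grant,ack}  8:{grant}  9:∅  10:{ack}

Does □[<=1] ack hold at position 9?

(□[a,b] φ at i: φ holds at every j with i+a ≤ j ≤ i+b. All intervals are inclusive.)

False

Check ack at every j in [9,10]:
  j=9: false
  j=10: true
Fails at j=9 → formula fails.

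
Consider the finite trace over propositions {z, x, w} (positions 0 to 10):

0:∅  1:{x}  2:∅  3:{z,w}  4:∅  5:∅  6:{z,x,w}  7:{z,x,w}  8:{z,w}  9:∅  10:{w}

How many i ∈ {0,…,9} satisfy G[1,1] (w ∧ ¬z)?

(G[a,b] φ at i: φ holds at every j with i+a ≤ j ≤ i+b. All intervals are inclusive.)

Evaluate at each i in [0,9]:
  i=0: ✗ (fails at j=1)
  i=1: ✗ (fails at j=2)
  i=2: ✗ (fails at j=3)
  i=3: ✗ (fails at j=4)
  i=4: ✗ (fails at j=5)
  i=5: ✗ (fails at j=6)
  i=6: ✗ (fails at j=7)
  i=7: ✗ (fails at j=8)
  i=8: ✗ (fails at j=9)
  i=9: ✓ (all of [10,10])
Positions where it holds: {9} → 1.

1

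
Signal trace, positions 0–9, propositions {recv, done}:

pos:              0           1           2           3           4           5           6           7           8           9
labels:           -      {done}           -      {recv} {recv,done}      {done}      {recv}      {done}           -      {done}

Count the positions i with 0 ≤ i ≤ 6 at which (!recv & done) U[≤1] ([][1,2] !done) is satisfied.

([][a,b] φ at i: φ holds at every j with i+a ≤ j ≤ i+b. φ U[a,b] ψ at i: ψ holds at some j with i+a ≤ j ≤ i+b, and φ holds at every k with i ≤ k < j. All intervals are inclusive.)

1

Evaluate at each i in [0,6]:
  i=0: ✗ (lhs fails at k=0 before rhs at j=1)
  i=1: ✓ (rhs at j=1)
  i=2: ✗ (no rhs in [2,3])
  i=3: ✗ (no rhs in [3,4])
  i=4: ✗ (no rhs in [4,5])
  i=5: ✗ (no rhs in [5,6])
  i=6: ✗ (no rhs in [6,7])
Positions where it holds: {1} → 1.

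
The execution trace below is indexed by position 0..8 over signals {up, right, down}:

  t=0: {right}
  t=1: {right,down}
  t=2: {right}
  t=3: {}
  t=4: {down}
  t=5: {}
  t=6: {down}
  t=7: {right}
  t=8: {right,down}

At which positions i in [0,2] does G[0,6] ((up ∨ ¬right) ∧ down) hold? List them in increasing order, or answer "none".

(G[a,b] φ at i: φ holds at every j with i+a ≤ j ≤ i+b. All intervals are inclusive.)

Evaluate at each i in [0,2]:
  i=0: ✗ (fails at j=0)
  i=1: ✗ (fails at j=1)
  i=2: ✗ (fails at j=2)

none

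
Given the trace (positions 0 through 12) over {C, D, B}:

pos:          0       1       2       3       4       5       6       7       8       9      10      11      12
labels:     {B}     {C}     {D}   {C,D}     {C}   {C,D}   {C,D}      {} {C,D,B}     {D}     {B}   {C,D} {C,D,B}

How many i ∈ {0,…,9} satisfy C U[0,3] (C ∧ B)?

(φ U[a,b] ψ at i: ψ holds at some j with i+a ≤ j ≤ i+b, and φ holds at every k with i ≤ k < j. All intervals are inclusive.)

1

Evaluate at each i in [0,9]:
  i=0: ✗ (no rhs in [0,3])
  i=1: ✗ (no rhs in [1,4])
  i=2: ✗ (no rhs in [2,5])
  i=3: ✗ (no rhs in [3,6])
  i=4: ✗ (no rhs in [4,7])
  i=5: ✗ (lhs fails at k=7 before rhs at j=8)
  i=6: ✗ (lhs fails at k=7 before rhs at j=8)
  i=7: ✗ (lhs fails at k=7 before rhs at j=8)
  i=8: ✓ (rhs at j=8)
  i=9: ✗ (lhs fails at k=9 before rhs at j=12)
Positions where it holds: {8} → 1.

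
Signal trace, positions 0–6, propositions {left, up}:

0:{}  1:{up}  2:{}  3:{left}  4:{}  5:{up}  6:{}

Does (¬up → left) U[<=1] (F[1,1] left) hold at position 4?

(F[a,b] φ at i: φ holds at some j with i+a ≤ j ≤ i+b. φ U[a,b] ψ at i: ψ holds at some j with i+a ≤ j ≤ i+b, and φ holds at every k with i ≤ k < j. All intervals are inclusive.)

Need some j in [4,5] with F[1,1] left, and (¬up → left) at every k in [4,j-1].
  j=4: F[1,1] left — fails (none in [5,5]).
  j=5: F[1,1] left — fails (none in [6,6]).
No j in the window works → until fails.

Does not hold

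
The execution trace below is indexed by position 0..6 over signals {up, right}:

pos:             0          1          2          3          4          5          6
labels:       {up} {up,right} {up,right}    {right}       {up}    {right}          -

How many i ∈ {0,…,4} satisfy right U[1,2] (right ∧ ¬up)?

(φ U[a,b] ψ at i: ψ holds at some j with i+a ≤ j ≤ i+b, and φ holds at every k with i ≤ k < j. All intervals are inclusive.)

Evaluate at each i in [0,4]:
  i=0: ✗ (no rhs in [1,2])
  i=1: ✓ (rhs at j=3; lhs holds on [1,2])
  i=2: ✓ (rhs at j=3; lhs holds on [2,2])
  i=3: ✗ (lhs fails at k=4 before rhs at j=5)
  i=4: ✗ (lhs fails at k=4 before rhs at j=5)
Positions where it holds: {1, 2} → 2.

2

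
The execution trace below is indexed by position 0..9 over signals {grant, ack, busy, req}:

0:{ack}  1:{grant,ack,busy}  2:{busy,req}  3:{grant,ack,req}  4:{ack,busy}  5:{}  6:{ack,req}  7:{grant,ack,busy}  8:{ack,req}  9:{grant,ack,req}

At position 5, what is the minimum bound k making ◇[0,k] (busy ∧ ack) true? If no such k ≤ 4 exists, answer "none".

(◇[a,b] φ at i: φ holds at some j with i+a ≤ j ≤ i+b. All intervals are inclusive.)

Scan j = 5,6,… for (busy ∧ ack):
  j=5: fails
  j=6: fails
  j=7: holds
First hit at j=7, so smallest k = 7-5 = 2.

2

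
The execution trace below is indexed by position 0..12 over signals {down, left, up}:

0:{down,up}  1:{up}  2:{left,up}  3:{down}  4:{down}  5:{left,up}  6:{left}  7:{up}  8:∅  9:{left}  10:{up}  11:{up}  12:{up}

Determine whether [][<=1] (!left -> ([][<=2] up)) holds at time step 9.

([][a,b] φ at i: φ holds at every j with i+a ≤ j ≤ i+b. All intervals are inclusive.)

Check (!left -> ([][<=2] up)) at every j in [9,10]:
  j=9: antecedent false → ✓
  j=10: antecedent true; consequent holds on [10,12] → ✓
All positions satisfy it → formula holds.

True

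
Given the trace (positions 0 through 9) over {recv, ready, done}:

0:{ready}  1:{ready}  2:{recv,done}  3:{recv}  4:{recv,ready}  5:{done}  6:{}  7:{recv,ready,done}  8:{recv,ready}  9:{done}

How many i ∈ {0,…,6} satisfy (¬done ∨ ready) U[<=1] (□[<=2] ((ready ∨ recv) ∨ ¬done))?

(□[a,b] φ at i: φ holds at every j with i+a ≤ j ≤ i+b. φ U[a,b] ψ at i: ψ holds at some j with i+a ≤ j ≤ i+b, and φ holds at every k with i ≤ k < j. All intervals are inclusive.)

Evaluate at each i in [0,6]:
  i=0: ✓ (rhs at j=0)
  i=1: ✓ (rhs at j=1)
  i=2: ✓ (rhs at j=2)
  i=3: ✗ (no rhs in [3,4])
  i=4: ✗ (no rhs in [4,5])
  i=5: ✗ (lhs fails at k=5 before rhs at j=6)
  i=6: ✓ (rhs at j=6)
Positions where it holds: {0, 1, 2, 6} → 4.

4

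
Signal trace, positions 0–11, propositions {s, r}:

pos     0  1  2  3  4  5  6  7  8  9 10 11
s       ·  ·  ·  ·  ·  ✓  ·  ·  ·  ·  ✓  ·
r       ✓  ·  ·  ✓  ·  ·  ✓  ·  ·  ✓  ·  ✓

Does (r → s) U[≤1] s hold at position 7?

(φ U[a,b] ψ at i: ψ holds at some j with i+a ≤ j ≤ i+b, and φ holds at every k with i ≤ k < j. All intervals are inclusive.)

False

Need some j in [7,8] with s, and (r → s) at every k in [7,j-1].
  j=7: s false.
  j=8: s false.
No j in the window works → until fails.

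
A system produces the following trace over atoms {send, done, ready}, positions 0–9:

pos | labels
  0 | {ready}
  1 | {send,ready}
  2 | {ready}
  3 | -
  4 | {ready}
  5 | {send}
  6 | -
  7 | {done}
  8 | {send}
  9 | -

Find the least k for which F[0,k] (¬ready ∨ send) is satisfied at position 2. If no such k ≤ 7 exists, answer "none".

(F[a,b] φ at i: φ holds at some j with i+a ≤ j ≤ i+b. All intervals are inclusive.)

1

Scan j = 2,3,… for (¬ready ∨ send):
  j=2: fails
  j=3: holds
First hit at j=3, so smallest k = 3-2 = 1.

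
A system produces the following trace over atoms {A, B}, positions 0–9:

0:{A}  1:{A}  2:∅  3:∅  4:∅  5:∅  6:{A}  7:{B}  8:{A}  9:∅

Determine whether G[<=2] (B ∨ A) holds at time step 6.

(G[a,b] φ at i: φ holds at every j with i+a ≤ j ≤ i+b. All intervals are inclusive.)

Holds

Check (B ∨ A) at every j in [6,8]:
  j=6: true
  j=7: true
  j=8: true
All positions satisfy it → formula holds.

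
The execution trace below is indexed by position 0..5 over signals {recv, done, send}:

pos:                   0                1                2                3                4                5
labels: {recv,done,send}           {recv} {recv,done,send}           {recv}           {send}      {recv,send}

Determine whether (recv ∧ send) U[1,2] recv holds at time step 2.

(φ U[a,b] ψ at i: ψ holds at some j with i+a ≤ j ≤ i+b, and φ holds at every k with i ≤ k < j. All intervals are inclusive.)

True

Need some j in [3,4] with recv, and (recv ∧ send) at every k in [2,j-1].
  j=3: recv holds; (recv ∧ send) holds at every k in [2,2] → satisfied.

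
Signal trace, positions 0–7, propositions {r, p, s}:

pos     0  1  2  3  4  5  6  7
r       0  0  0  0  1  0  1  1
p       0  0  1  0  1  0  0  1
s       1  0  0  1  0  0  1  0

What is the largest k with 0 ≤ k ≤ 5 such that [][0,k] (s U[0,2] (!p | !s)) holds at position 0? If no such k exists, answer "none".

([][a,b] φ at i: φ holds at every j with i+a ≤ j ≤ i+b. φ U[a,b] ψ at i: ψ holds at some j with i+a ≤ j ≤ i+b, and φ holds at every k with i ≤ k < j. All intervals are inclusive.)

(s U[0,2] (!p | !s)) must hold from j=0 onward; find where it first fails.
  j=0: holds
  j=1: holds
  j=2: holds
  j=3: holds
  j=4: holds
  j=5: holds
Holds through j=5; largest k = 5.

5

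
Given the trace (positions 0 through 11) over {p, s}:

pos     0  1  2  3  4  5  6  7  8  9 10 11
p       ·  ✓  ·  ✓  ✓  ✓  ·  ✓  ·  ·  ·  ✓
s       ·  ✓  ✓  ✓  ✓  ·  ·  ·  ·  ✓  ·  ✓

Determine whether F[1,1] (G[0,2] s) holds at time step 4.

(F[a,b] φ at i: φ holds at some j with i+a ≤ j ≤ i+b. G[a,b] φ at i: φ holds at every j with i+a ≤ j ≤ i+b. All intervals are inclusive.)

Check G[0,2] s at each j in [5,5]:
  j=5: fails at 5
No position in the window satisfies it → formula fails.

False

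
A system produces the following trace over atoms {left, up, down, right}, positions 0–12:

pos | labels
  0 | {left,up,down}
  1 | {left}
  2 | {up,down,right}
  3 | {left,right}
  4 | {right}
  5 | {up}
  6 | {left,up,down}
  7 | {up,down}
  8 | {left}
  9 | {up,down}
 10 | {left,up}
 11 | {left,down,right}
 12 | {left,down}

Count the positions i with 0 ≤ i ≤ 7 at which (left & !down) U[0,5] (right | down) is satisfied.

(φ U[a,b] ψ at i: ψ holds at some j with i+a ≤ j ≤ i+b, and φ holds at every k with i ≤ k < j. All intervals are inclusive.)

7

Evaluate at each i in [0,7]:
  i=0: ✓ (rhs at j=0)
  i=1: ✓ (rhs at j=2; lhs holds on [1,1])
  i=2: ✓ (rhs at j=2)
  i=3: ✓ (rhs at j=3)
  i=4: ✓ (rhs at j=4)
  i=5: ✗ (lhs fails at k=5 before rhs at j=6)
  i=6: ✓ (rhs at j=6)
  i=7: ✓ (rhs at j=7)
Positions where it holds: {0, 1, 2, 3, 4, 6, 7} → 7.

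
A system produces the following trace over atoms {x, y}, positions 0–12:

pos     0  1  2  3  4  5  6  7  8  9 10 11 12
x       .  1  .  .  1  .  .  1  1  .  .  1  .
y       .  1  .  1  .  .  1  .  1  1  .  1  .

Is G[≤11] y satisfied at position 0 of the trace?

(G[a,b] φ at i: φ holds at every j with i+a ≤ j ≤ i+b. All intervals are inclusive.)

Does not hold

Check y at every j in [0,11]:
  j=0: false
  j=1: true
  j=2: false
  j=3: true
  j=4: false
  j=5: false
  j=6: true
  j=7: false
  j=8: true
  j=9: true
  j=10: false
  j=11: true
Fails at j=0 → formula fails.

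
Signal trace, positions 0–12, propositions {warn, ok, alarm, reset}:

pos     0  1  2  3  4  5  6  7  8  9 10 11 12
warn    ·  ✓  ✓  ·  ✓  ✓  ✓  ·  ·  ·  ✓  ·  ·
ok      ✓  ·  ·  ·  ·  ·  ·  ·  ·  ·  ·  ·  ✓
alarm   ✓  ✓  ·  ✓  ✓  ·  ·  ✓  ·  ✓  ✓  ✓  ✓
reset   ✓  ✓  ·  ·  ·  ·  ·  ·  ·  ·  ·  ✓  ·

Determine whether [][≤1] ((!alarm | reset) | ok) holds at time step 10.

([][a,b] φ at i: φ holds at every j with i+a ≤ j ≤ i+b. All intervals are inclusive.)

Check ((!alarm | reset) | ok) at every j in [10,11]:
  j=10: false
  j=11: true
Fails at j=10 → formula fails.

Does not hold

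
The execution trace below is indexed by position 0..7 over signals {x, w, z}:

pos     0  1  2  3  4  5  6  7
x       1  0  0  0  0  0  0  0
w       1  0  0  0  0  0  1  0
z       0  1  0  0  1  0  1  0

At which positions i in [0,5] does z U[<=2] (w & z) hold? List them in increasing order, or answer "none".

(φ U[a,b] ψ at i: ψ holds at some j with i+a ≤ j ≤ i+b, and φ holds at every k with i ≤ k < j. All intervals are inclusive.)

none

Evaluate at each i in [0,5]:
  i=0: ✗ (no rhs in [0,2])
  i=1: ✗ (no rhs in [1,3])
  i=2: ✗ (no rhs in [2,4])
  i=3: ✗ (no rhs in [3,5])
  i=4: ✗ (lhs fails at k=5 before rhs at j=6)
  i=5: ✗ (lhs fails at k=5 before rhs at j=6)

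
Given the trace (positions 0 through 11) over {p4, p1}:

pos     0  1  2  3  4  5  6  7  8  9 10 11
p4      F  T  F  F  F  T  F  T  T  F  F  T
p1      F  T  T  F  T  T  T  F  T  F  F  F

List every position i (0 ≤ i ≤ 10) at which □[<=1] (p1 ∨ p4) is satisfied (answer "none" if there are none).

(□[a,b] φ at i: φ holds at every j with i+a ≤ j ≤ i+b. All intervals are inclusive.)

Evaluate at each i in [0,10]:
  i=0: ✗ (fails at j=0)
  i=1: ✓ (all of [1,2])
  i=2: ✗ (fails at j=3)
  i=3: ✗ (fails at j=3)
  i=4: ✓ (all of [4,5])
  i=5: ✓ (all of [5,6])
  i=6: ✓ (all of [6,7])
  i=7: ✓ (all of [7,8])
  i=8: ✗ (fails at j=9)
  i=9: ✗ (fails at j=9)
  i=10: ✗ (fails at j=10)

1, 4, 5, 6, 7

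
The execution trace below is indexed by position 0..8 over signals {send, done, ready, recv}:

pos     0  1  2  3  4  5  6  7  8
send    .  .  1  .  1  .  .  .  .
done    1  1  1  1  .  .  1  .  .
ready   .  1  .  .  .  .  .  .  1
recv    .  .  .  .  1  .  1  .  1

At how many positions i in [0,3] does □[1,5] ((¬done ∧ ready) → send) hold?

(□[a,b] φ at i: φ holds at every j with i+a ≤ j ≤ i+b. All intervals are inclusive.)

3

Evaluate at each i in [0,3]:
  i=0: ✓ (all of [1,5])
  i=1: ✓ (all of [2,6])
  i=2: ✓ (all of [3,7])
  i=3: ✗ (fails at j=8)
Positions where it holds: {0, 1, 2} → 3.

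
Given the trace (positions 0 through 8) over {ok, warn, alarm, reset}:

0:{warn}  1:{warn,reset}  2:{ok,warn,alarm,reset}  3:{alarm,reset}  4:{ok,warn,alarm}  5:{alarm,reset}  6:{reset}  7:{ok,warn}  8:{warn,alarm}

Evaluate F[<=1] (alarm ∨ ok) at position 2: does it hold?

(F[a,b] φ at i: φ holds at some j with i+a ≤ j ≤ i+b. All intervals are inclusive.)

True

Check (alarm ∨ ok) at each j in [2,3]:
  j=2: true
  j=3: true
Found at j=2 → formula holds.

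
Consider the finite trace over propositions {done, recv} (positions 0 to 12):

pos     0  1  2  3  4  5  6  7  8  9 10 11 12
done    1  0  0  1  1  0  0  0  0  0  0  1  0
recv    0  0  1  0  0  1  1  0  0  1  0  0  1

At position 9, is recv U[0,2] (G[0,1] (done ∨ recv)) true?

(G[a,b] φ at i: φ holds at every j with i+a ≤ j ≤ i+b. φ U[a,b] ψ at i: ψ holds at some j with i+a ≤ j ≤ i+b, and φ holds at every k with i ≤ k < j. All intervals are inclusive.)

False

Need some j in [9,11] with G[0,1] (done ∨ recv), and recv at every k in [9,j-1].
  j=9: G[0,1] (done ∨ recv) — fails at 10.
  j=10: G[0,1] (done ∨ recv) — fails at 10.
  j=11: G[0,1] (done ∨ recv) holds, but recv fails at k=10 → not this j.
No j in the window works → until fails.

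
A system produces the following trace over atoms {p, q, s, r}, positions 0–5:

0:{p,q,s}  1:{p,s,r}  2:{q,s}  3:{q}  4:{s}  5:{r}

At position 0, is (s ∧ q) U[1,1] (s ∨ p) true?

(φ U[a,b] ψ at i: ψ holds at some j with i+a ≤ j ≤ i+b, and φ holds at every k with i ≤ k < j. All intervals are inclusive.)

Need some j in [1,1] with (s ∨ p), and (s ∧ q) at every k in [0,j-1].
  j=1: (s ∨ p) holds; (s ∧ q) holds at every k in [0,0] → satisfied.

True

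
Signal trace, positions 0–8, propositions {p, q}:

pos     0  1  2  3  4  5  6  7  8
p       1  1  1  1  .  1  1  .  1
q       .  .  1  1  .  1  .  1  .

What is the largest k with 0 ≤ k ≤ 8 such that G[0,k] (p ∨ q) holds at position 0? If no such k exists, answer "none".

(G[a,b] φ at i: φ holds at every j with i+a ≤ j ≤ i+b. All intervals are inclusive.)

(p ∨ q) must hold from j=0 onward; find where it first fails.
  j=0: holds
  j=1: holds
  j=2: holds
  j=3: holds
  j=4: fails
Holds on [0,3], so largest k = 3.

3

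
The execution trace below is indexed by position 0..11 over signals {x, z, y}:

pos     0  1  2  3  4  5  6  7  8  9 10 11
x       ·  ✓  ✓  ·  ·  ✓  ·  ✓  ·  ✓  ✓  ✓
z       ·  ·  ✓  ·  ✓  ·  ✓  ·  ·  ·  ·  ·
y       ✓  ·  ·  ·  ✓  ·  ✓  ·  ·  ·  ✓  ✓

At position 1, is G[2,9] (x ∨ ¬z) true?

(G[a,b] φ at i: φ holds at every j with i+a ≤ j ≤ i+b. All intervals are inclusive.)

Does not hold

Check (x ∨ ¬z) at every j in [3,10]:
  j=3: true
  j=4: false
  j=5: true
  j=6: false
  j=7: true
  j=8: true
  j=9: true
  j=10: true
Fails at j=4 → formula fails.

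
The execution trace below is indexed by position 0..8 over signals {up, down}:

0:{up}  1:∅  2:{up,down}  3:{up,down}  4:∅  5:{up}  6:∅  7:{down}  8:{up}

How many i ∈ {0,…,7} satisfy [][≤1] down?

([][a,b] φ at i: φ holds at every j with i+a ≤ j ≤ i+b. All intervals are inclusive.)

1

Evaluate at each i in [0,7]:
  i=0: ✗ (fails at j=0)
  i=1: ✗ (fails at j=1)
  i=2: ✓ (all of [2,3])
  i=3: ✗ (fails at j=4)
  i=4: ✗ (fails at j=4)
  i=5: ✗ (fails at j=5)
  i=6: ✗ (fails at j=6)
  i=7: ✗ (fails at j=8)
Positions where it holds: {2} → 1.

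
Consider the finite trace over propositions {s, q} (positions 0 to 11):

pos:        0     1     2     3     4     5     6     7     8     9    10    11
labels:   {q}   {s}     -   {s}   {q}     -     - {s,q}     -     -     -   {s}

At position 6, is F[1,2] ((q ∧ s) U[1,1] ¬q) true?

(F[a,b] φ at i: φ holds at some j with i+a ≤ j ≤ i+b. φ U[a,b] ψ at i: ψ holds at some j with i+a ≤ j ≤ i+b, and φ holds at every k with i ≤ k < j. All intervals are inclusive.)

Yes

Check ((q ∧ s) U[1,1] ¬q) at each j in [7,8]:
  j=7: holds
  j=8: fails
Found at j=7 → formula holds.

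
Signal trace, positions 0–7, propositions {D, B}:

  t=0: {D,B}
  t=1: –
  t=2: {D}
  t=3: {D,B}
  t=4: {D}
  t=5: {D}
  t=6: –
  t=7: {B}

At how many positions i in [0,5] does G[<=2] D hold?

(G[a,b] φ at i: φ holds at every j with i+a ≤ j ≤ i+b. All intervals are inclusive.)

Evaluate at each i in [0,5]:
  i=0: ✗ (fails at j=1)
  i=1: ✗ (fails at j=1)
  i=2: ✓ (all of [2,4])
  i=3: ✓ (all of [3,5])
  i=4: ✗ (fails at j=6)
  i=5: ✗ (fails at j=6)
Positions where it holds: {2, 3} → 2.

2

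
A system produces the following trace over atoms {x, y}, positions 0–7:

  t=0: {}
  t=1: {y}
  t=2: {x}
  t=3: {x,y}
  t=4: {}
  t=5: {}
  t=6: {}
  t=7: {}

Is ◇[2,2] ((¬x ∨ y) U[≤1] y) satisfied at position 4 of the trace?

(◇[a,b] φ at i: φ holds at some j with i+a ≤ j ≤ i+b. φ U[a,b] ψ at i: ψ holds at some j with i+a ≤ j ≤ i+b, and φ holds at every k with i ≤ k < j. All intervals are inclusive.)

Check ((¬x ∨ y) U[≤1] y) at each j in [6,6]:
  j=6: fails
No position in the window satisfies it → formula fails.

False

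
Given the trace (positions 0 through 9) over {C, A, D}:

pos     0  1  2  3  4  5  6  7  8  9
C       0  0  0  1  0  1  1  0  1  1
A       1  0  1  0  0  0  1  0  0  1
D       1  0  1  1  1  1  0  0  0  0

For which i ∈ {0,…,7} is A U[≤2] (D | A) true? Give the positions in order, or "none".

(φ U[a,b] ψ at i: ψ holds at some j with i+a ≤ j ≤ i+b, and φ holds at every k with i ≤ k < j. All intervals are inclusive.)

0, 2, 3, 4, 5, 6

Evaluate at each i in [0,7]:
  i=0: ✓ (rhs at j=0)
  i=1: ✗ (lhs fails at k=1 before rhs at j=2)
  i=2: ✓ (rhs at j=2)
  i=3: ✓ (rhs at j=3)
  i=4: ✓ (rhs at j=4)
  i=5: ✓ (rhs at j=5)
  i=6: ✓ (rhs at j=6)
  i=7: ✗ (lhs fails at k=7 before rhs at j=9)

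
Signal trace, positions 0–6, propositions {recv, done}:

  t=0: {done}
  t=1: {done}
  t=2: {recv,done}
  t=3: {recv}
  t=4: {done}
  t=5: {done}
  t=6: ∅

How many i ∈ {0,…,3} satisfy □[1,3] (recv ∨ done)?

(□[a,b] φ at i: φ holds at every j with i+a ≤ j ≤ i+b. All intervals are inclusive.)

3

Evaluate at each i in [0,3]:
  i=0: ✓ (all of [1,3])
  i=1: ✓ (all of [2,4])
  i=2: ✓ (all of [3,5])
  i=3: ✗ (fails at j=6)
Positions where it holds: {0, 1, 2} → 3.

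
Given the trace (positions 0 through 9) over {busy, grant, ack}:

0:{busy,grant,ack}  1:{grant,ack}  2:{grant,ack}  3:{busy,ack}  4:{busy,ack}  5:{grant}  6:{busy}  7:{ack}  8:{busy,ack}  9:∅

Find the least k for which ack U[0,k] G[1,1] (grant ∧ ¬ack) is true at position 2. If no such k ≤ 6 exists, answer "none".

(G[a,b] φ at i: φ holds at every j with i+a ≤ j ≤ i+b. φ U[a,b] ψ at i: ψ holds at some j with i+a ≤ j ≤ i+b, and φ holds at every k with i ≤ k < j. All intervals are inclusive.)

Need earliest j ≥ 2 with G[1,1] (grant ∧ ¬ack), and ack at every k in [2,j-1].
  j=2: rhs fails.
  j=3: rhs fails.
  j=4: rhs holds; lhs holds on [2,3]. k = 2.

2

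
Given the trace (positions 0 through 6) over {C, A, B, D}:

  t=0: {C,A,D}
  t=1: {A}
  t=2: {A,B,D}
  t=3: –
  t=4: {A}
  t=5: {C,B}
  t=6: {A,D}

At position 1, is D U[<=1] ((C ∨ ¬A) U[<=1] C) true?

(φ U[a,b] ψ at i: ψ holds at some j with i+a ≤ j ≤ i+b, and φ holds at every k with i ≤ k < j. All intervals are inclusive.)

Need some j in [1,2] with ((C ∨ ¬A) U[<=1] C), and D at every k in [1,j-1].
  j=1: ((C ∨ ¬A) U[<=1] C) — fails.
  j=2: ((C ∨ ¬A) U[<=1] C) — fails.
No j in the window works → until fails.

Does not hold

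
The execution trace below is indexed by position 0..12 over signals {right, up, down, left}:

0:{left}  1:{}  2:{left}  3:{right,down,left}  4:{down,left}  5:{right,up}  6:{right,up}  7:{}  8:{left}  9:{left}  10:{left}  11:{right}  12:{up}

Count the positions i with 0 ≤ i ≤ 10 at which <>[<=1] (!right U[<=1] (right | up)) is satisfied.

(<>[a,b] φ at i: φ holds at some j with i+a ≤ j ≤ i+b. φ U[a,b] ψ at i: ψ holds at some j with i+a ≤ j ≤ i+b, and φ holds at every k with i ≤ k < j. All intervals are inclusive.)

Evaluate at each i in [0,10]:
  i=0: ✗ (none in [0,1])
  i=1: ✓ (witness j=2)
  i=2: ✓ (witness j=2)
  i=3: ✓ (witness j=3)
  i=4: ✓ (witness j=4)
  i=5: ✓ (witness j=5)
  i=6: ✓ (witness j=6)
  i=7: ✗ (none in [7,8])
  i=8: ✗ (none in [8,9])
  i=9: ✓ (witness j=10)
  i=10: ✓ (witness j=10)
Positions where it holds: {1, 2, 3, 4, 5, 6, 9, 10} → 8.

8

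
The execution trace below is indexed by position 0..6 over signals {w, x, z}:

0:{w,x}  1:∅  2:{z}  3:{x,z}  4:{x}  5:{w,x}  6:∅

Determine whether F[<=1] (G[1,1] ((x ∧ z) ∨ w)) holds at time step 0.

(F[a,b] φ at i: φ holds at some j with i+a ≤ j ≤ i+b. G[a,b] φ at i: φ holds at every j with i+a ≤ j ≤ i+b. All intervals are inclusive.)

No

Check G[1,1] ((x ∧ z) ∨ w) at each j in [0,1]:
  j=0: fails at 1
  j=1: fails at 2
No position in the window satisfies it → formula fails.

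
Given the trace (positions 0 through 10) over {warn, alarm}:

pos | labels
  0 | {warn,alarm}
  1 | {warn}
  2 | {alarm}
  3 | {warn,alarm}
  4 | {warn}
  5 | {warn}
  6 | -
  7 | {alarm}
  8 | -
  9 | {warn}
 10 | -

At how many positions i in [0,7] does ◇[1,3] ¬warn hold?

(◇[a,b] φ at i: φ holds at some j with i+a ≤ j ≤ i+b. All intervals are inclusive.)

7

Evaluate at each i in [0,7]:
  i=0: ✓ (witness j=2)
  i=1: ✓ (witness j=2)
  i=2: ✗ (none in [3,5])
  i=3: ✓ (witness j=6)
  i=4: ✓ (witness j=6)
  i=5: ✓ (witness j=6)
  i=6: ✓ (witness j=7)
  i=7: ✓ (witness j=8)
Positions where it holds: {0, 1, 3, 4, 5, 6, 7} → 7.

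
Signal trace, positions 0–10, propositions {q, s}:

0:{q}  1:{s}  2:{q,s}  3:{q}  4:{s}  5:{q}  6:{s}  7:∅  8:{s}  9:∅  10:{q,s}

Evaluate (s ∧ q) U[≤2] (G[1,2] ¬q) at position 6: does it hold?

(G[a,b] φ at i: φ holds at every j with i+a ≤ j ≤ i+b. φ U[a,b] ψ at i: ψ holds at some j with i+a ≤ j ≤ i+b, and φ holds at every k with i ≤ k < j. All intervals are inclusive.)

Need some j in [6,8] with G[1,2] ¬q, and (s ∧ q) at every k in [6,j-1].
  j=6: G[1,2] ¬q holds; no prefix to check → satisfied.

True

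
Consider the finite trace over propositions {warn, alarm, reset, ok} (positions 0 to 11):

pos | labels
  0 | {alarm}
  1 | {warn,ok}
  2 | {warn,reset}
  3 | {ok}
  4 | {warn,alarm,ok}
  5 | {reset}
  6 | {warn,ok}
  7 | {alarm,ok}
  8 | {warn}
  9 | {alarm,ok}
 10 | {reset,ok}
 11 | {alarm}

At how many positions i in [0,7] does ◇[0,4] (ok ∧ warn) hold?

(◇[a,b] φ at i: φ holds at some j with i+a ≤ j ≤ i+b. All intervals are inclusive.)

Evaluate at each i in [0,7]:
  i=0: ✓ (witness j=1)
  i=1: ✓ (witness j=1)
  i=2: ✓ (witness j=4)
  i=3: ✓ (witness j=4)
  i=4: ✓ (witness j=4)
  i=5: ✓ (witness j=6)
  i=6: ✓ (witness j=6)
  i=7: ✗ (none in [7,11])
Positions where it holds: {0, 1, 2, 3, 4, 5, 6} → 7.

7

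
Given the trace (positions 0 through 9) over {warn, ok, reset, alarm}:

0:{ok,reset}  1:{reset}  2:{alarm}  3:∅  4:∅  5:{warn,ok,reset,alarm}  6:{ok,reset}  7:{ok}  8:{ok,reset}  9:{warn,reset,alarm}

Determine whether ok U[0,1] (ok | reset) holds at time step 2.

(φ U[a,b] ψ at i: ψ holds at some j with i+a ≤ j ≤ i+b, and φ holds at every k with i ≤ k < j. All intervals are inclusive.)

Need some j in [2,3] with (ok | reset), and ok at every k in [2,j-1].
  j=2: (ok | reset) false.
  j=3: (ok | reset) false.
No j in the window works → until fails.

No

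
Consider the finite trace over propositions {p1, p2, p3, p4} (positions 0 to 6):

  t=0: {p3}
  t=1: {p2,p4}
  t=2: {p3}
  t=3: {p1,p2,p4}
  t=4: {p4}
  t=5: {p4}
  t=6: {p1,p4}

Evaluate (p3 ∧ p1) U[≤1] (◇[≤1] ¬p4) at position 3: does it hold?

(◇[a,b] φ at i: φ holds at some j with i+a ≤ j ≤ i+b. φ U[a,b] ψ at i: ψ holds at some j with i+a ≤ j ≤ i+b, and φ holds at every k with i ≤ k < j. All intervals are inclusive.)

Need some j in [3,4] with ◇[≤1] ¬p4, and (p3 ∧ p1) at every k in [3,j-1].
  j=3: ◇[≤1] ¬p4 — fails (none in [3,4]).
  j=4: ◇[≤1] ¬p4 — fails (none in [4,5]).
No j in the window works → until fails.

Does not hold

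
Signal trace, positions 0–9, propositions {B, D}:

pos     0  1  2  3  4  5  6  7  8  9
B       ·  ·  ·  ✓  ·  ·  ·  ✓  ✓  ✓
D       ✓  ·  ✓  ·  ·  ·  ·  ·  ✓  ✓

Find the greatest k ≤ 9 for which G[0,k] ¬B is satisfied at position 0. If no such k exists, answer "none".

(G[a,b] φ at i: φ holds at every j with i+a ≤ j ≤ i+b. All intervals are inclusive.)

2

¬B must hold from j=0 onward; find where it first fails.
  j=0: holds
  j=1: holds
  j=2: holds
  j=3: fails
Holds on [0,2], so largest k = 2.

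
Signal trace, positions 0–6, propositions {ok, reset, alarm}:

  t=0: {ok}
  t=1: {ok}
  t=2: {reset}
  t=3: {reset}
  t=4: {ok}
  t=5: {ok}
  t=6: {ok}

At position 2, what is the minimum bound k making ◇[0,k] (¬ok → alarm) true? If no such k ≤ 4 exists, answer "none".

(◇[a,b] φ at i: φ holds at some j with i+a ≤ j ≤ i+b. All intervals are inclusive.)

Scan j = 2,3,… for (¬ok → alarm):
  j=2: fails
  j=3: fails
  j=4: holds
First hit at j=4, so smallest k = 4-2 = 2.

2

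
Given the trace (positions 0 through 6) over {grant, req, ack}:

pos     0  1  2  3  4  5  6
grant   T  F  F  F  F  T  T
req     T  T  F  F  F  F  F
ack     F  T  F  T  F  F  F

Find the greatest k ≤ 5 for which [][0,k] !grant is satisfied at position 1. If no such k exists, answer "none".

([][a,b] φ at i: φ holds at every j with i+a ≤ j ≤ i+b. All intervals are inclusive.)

3

!grant must hold from j=1 onward; find where it first fails.
  j=1: holds
  j=2: holds
  j=3: holds
  j=4: holds
  j=5: fails
Holds on [1,4], so largest k = 3.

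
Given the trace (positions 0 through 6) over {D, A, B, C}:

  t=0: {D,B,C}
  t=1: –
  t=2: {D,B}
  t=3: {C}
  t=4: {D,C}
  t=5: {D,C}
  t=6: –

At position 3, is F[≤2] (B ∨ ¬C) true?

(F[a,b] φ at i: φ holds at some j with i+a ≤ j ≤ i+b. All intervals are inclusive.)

Check (B ∨ ¬C) at each j in [3,5]:
  j=3: false
  j=4: false
  j=5: false
No position in the window satisfies it → formula fails.

Does not hold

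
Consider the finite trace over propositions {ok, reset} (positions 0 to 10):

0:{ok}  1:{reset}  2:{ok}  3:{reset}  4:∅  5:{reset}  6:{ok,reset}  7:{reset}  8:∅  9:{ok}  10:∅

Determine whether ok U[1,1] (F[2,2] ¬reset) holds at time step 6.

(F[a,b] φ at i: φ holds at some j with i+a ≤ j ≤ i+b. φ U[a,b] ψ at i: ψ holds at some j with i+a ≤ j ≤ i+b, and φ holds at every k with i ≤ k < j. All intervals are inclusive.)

True

Need some j in [7,7] with F[2,2] ¬reset, and ok at every k in [6,j-1].
  j=7: F[2,2] ¬reset holds; ok holds at every k in [6,6] → satisfied.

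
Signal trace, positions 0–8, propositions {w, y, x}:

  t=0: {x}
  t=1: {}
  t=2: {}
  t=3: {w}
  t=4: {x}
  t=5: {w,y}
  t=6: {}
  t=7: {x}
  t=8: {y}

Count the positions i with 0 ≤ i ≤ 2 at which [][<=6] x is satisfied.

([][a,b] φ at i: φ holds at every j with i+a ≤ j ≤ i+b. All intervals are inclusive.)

0

Evaluate at each i in [0,2]:
  i=0: ✗ (fails at j=1)
  i=1: ✗ (fails at j=1)
  i=2: ✗ (fails at j=2)
Positions where it holds: {} → 0.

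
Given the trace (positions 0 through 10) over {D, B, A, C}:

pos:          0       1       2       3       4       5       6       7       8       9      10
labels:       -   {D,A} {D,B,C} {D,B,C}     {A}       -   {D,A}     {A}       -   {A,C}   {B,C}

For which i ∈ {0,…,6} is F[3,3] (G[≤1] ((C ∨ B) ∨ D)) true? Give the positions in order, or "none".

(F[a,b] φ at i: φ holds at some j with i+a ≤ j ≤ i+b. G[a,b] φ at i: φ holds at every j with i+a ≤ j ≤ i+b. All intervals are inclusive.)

Evaluate at each i in [0,6]:
  i=0: ✗ (none in [3,3])
  i=1: ✗ (none in [4,4])
  i=2: ✗ (none in [5,5])
  i=3: ✗ (none in [6,6])
  i=4: ✗ (none in [7,7])
  i=5: ✗ (none in [8,8])
  i=6: ✓ (witness j=9)

6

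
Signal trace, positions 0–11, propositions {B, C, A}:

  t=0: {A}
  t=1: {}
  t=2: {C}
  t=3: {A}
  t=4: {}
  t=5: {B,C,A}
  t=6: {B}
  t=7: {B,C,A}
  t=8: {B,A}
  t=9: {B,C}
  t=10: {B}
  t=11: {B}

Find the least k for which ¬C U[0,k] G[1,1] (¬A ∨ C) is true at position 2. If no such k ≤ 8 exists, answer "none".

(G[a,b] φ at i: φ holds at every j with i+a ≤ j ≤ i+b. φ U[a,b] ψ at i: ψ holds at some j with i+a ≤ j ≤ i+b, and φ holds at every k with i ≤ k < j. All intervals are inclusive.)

Need earliest j ≥ 2 with G[1,1] (¬A ∨ C), and ¬C at every k in [2,j-1].
  j=2: rhs fails.
  j=3: rhs holds but lhs fails at k=2.
  j=4: rhs holds but lhs fails at k=2.
  j=5: rhs holds but lhs fails at k=2.
  j=6: rhs holds but lhs fails at k=2.
  j=7: rhs fails.
  j=8: rhs holds but lhs fails at k=2.
  j=9: rhs holds but lhs fails at k=2.
  j=10: rhs holds but lhs fails at k=2.
No witness within the range → none.

none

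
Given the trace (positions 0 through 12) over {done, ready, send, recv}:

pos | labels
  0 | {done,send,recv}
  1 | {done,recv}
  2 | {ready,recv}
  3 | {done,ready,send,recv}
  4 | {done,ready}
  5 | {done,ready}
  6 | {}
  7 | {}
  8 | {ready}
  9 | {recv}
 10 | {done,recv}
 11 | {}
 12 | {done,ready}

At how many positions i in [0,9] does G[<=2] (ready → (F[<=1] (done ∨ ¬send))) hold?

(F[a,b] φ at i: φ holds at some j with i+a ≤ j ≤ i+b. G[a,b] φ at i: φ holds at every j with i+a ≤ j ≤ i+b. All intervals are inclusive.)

10

Evaluate at each i in [0,9]:
  i=0: ✓ (all of [0,2])
  i=1: ✓ (all of [1,3])
  i=2: ✓ (all of [2,4])
  i=3: ✓ (all of [3,5])
  i=4: ✓ (all of [4,6])
  i=5: ✓ (all of [5,7])
  i=6: ✓ (all of [6,8])
  i=7: ✓ (all of [7,9])
  i=8: ✓ (all of [8,10])
  i=9: ✓ (all of [9,11])
Positions where it holds: {0, 1, 2, 3, 4, 5, 6, 7, 8, 9} → 10.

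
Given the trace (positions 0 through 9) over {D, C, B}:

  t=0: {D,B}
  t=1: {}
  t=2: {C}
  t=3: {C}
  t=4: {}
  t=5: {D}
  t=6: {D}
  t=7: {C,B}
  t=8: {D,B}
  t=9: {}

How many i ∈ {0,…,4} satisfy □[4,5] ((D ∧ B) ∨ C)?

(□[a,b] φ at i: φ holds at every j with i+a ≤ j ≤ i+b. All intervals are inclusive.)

Evaluate at each i in [0,4]:
  i=0: ✗ (fails at j=4)
  i=1: ✗ (fails at j=5)
  i=2: ✗ (fails at j=6)
  i=3: ✓ (all of [7,8])
  i=4: ✗ (fails at j=9)
Positions where it holds: {3} → 1.

1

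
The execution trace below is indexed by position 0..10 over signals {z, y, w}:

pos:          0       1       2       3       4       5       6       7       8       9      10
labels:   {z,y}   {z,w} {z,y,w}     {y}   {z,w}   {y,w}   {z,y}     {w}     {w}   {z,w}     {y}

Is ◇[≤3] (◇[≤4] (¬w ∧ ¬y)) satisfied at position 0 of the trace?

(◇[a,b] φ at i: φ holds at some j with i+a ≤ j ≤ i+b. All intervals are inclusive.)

No

Check ◇[≤4] (¬w ∧ ¬y) at each j in [0,3]:
  j=0: fails (none in [0,4])
  j=1: fails (none in [1,5])
  j=2: fails (none in [2,6])
  j=3: fails (none in [3,7])
No position in the window satisfies it → formula fails.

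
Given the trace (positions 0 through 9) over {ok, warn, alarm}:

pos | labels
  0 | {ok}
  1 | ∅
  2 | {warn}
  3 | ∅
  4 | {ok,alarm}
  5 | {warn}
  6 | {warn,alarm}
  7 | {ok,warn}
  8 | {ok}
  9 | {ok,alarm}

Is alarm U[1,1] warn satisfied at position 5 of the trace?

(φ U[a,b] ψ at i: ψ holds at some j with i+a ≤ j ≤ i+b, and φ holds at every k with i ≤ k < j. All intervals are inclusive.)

Need some j in [6,6] with warn, and alarm at every k in [5,j-1].
  j=6: warn holds, but alarm fails at k=5 → not this j.
No j in the window works → until fails.

Does not hold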